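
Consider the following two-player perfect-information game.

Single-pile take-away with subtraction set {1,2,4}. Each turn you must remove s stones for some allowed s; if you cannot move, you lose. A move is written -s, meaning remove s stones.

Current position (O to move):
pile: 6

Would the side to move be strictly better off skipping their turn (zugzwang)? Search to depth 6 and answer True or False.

p1 O@[6]: -1[5]-1* -2[4]-1 -4[2]-1
p2 X@[5]: -1[4]-1 -2[3]+1* -4[1]-1
p3 O@[3]: -1[2]-1* -2[1]-1
p4 X@[2]: -1[1]-1 -2[0]+1*
p5 O@[0] terminal -1; root [6] d6
suppose O passes — search the same position with X to move:
pass> p1 X@[6]: -1[5]-1* -2[4]-1 -4[2]-1
pass> p2 O@[5]: -1[4]-1 -2[3]+1* -4[1]-1
pass> p3 X@[3]: -1[2]-1* -2[1]-1
pass> p4 O@[2]: -1[1]-1 -2[0]+1*
pass> p5 X@[0] terminal -1; root [6] d6
for O: play -1, pass +1

zugzwang(6, O) = True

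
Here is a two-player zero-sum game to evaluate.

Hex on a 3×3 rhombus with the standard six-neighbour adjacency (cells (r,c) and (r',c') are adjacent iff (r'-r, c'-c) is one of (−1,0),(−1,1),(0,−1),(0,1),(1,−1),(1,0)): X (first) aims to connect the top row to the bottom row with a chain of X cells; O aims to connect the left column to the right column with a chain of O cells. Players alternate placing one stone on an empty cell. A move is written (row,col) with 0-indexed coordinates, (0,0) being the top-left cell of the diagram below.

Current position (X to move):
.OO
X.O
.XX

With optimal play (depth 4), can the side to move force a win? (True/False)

ply 1, X at .OO/X.O/.XX | (0,0)=+1→XOO/X.O/.XX*; (1,1)=-1→.OO/XXO/.XX; (2,0)=-1→.OO/X.O/XXX
ply 2, O at XOO/X.O/.XX | (1,1)=-1→XOO/XOO/.XX*; (2,0)=-1→XOO/X.O/OXX
ply 3, X at XOO/XOO/.XX | (2,0)=+1→XOO/XOO/XXX*
ply 4: XOO/XOO/XXX is terminal -1 (O); from .OO/X.O/.XX depth 4

X winning at [.OO/X.O/.XX]: True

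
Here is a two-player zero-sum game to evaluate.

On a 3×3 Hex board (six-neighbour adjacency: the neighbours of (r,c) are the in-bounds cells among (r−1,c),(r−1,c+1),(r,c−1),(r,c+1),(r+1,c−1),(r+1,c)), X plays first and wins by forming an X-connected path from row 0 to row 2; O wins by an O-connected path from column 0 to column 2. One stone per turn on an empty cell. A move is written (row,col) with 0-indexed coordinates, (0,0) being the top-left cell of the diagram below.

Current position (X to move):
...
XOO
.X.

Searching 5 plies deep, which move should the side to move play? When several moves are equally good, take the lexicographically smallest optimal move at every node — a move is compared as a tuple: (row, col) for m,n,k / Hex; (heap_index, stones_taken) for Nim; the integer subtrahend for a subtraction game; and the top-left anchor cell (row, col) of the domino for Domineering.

X's best at [.../XOO/.X.]: (2,0)

ply 1, X at .../XOO/.X. | (0,0)=-1→X../XOO/.X.; (0,1)=-1→.X./XOO/.X.; (0,2)=-1→..X/XOO/.X.; (2,0)=+1→.../XOO/XX.*; (2,2)=-1→.../XOO/.XX
ply 2, O at .../XOO/XX. | (0,0)=-1→O../XOO/XX.*; (0,1)=-1→.O./XOO/XX.; (0,2)=-1→..O/XOO/XX.; (2,2)=-1→.../XOO/XXO
ply 3, X at O../XOO/XX. | (0,1)=+1→OX./XOO/XX.*; (0,2)=-1→O.X/XOO/XX.; (2,2)=-1→O../XOO/XXX
ply 4: OX./XOO/XX. is terminal -1 (O); from .../XOO/.X. depth 5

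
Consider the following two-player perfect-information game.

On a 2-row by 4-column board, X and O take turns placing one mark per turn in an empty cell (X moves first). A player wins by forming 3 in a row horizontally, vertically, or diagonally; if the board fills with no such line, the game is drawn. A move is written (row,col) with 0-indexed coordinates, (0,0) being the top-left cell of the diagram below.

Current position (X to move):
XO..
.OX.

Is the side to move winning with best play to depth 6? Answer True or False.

X winning at [XO../.OX.]: False

p1 X@[XO../.OX.]: (0,2)[XOX./.OX.]+0* (0,3)[XO.X/.OX.]+0 (1,0)[XO../XOX.]+0 (1,3)[XO../.OXX]+0
p2 O@[XOX./.OX.]: (0,3)[XOXO/.OX.]+0* (1,0)[XOX./OOX.]+0 (1,3)[XOX./.OXO]+0
p3 X@[XOXO/.OX.]: (1,0)[XOXO/XOX.]+0* (1,3)[XOXO/.OXX]+0
p4 O@[XOXO/XOX.]: (1,3)[XOXO/XOXO]+0*
p5 X@[XOXO/XOXO] terminal +0; root [XO../.OX.] d6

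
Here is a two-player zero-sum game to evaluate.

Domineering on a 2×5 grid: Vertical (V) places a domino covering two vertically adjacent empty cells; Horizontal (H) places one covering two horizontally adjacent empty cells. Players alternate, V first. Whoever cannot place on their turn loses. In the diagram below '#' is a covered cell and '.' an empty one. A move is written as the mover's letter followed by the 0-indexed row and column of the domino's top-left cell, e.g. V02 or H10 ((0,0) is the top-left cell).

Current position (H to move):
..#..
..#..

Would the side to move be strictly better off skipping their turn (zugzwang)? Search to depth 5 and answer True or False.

ply 1, H at ..#../..#.. | H00=-1→###../..#..*; H03=-1→..###/..#..; H10=-1→..#../###..; H13=-1→..#../..###
ply 2, V at ###../..#.. | V03=+1→####./..##.*; V04=+1→###.#/..#.#
ply 3, H at ####./..##. | H10=-1→####./####.*
ply 4, V at ####./####. | V04=+1→#####/#####*
ply 5: #####/##### is terminal -1 (H); from ..#../..#.. depth 5
if H skipped the turn, V would face:
~ ply 1, V at ..#../..#.. | V00=-1→#.#../#.#..*; V01=-1→.##../.##..; V03=-1→..##./..##.; V04=-1→..#.#/..#.#
~ ply 2, H at #.#../#.#.. | H03=+1→#.###/#.#..*; H13=+1→#.#../#.###
~ ply 3, V at #.###/#.#.. | V01=-1→#####/###..*
~ ply 4, H at #####/###.. | H13=+1→#####/#####*
~ ply 5: #####/##### is terminal -1 (V); from ..#../..#.. depth 5
compare (H): move=-1 vs pass=+1

zugzwang(..#../..#.., H) = True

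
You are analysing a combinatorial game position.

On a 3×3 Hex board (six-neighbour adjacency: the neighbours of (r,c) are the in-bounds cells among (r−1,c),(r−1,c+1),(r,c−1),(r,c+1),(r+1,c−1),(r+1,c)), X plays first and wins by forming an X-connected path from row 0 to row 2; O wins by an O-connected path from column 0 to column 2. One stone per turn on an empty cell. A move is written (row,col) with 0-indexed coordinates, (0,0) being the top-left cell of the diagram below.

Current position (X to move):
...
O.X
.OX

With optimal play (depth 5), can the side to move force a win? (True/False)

ply 1, X at .../O.X/.OX | (0,0)=-1→X../O.X/.OX; (0,1)=+1→.X./O.X/.OX*; (0,2)=+1→..X/O.X/.OX; (1,1)=+1→.../OXX/.OX; (2,0)=-1→.../O.X/XOX
ply 2, O at .X./O.X/.OX | (0,0)=-1→OX./O.X/.OX*; (0,2)=-1→.XO/O.X/.OX; (1,1)=-1→.X./OOX/.OX; (2,0)=-1→.X./O.X/OOX
ply 3, X at OX./O.X/.OX | (0,2)=+1→OXX/O.X/.OX*; (1,1)=+1→OX./OXX/.OX; (2,0)=+1→OX./O.X/XOX
ply 4: OXX/O.X/.OX is terminal -1 (O); from .../O.X/.OX depth 5

X winning at [.../O.X/.OX]: True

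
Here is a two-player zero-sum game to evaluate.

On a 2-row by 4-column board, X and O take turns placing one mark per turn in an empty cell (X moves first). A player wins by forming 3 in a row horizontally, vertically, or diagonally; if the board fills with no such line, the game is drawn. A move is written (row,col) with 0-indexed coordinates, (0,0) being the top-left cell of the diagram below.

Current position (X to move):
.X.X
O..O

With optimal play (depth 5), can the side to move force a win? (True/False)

p1 X@[.X.X/O..O]: (0,0)[XX.X/O..O]+0 (0,2)[.XXX/O..O]+1* (1,1)[.X.X/OX.O]+0 (1,2)[.X.X/O.XO]+0
p2 O@[.XXX/O..O] terminal -1; root [.X.X/O..O] d5

X winning at [.X.X/O..O]: True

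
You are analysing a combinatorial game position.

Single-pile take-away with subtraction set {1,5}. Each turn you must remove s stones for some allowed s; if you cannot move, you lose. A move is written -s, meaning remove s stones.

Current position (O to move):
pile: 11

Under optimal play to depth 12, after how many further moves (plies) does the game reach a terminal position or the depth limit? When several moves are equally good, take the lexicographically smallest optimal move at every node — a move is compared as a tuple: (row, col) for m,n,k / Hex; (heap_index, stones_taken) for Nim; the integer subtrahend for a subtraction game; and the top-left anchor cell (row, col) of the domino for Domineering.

PV length from [11]: 11 plies

[11] O move#1: -1:+1/10*, -5:+1/6
[10] X move#2: -1:-1/9*, -5:-1/5
[9] O move#3: -1:+1/8*, -5:+1/4
[8] X move#4: -1:-1/7*, -5:-1/3
[7] O move#5: -1:+1/6*, -5:+1/2
[6] X move#6: -1:-1/5*, -5:-1/1
[5] O move#7: -1:+1/4*, -5:+1/0
[4] X move#8: -1:-1/3*
[3] O move#9: -1:+1/2*
[2] X move#10: -1:-1/1*
[1] O move#11: -1:+1/0*
[0] end (terminal -1, X#12); searched 11 to 12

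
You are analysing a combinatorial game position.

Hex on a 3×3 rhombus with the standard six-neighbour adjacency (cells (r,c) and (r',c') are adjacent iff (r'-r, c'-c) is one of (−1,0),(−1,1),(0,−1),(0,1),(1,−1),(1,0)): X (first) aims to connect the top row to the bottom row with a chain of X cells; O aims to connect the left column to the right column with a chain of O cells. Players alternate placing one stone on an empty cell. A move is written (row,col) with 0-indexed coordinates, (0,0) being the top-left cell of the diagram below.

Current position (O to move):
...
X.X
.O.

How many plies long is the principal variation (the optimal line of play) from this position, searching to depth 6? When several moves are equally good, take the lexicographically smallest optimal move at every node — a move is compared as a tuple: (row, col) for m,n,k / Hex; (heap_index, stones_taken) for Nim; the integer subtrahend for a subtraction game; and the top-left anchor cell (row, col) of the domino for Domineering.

p1 O@[.../X.X/.O.]: (0,0)[O../X.X/.O.]-1* (0,1)[.O./X.X/.O.]-1 (0,2)[..O/X.X/.O.]-1 (1,1)[.../XOX/.O.]-1 (2,0)[.../X.X/OO.]-1 (2,2)[.../X.X/.OO]-1
p2 X@[O../X.X/.O.]: (0,1)[OX./X.X/.O.]+1* (0,2)[O.X/X.X/.O.]+1 (1,1)[O../XXX/.O.]+1 (2,0)[O../X.X/XO.]+1 (2,2)[O../X.X/.OX]+1
p3 O@[OX./X.X/.O.]: (0,2)[OXO/X.X/.O.]-1* (1,1)[OX./XOX/.O.]-1 (2,0)[OX./X.X/OO.]-1 (2,2)[OX./X.X/.OO]-1
p4 X@[OXO/X.X/.O.]: (1,1)[OXO/XXX/.O.]+1* (2,0)[OXO/X.X/XO.]+1 (2,2)[OXO/X.X/.OX]+1
p5 O@[OXO/XXX/.O.]: (2,0)[OXO/XXX/OO.]-1* (2,2)[OXO/XXX/.OO]-1
p6 X@[OXO/XXX/OO.]: (2,2)[OXO/XXX/OOX]+1*
p7 O@[OXO/XXX/OOX] terminal -1; root [.../X.X/.O.] d6

PV length from [.../X.X/.O.]: 6 plies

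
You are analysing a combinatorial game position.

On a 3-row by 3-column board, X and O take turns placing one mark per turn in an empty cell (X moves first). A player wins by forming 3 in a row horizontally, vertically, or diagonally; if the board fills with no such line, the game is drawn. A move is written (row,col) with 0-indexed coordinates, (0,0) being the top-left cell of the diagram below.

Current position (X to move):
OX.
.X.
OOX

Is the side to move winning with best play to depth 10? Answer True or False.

X winning at [OX./.X./OOX]: False

[OX./.X./OOX] X move#1: (0,2):-1/OXX/.X./OOX, (1,0):+0/OX./XX./OOX*, (1,2):-1/OX./.XX/OOX
[OX./XX./OOX] O move#2: (0,2):-1/OXO/XX./OOX, (1,2):+0/OX./XXO/OOX*
[OX./XXO/OOX] X move#3: (0,2):+0/OXX/XXO/OOX*
[OXX/XXO/OOX] end (terminal +0, O#4); searched OX./.X./OOX to 10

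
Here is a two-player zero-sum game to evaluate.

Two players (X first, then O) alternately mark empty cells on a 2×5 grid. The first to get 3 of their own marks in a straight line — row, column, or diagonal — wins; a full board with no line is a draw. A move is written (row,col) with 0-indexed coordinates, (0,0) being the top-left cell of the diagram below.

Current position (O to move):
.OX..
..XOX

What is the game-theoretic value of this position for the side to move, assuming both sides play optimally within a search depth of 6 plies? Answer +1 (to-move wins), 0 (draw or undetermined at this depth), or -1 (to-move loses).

value(.OX../..XOX, O) = 0

p1 O@[.OX../..XOX]: (0,0)[OOX../..XOX]+0* (0,3)[.OXO./..XOX]+0 (0,4)[.OX.O/..XOX]+0 (1,0)[.OX../O.XOX]+0 (1,1)[.OX../.OXOX]+0
p2 X@[OOX../..XOX]: (0,3)[OOXX./..XOX]+0* (0,4)[OOX.X/..XOX]+0 (1,0)[OOX../X.XOX]+0 (1,1)[OOX../.XXOX]+0
p3 O@[OOXX./..XOX]: (0,4)[OOXXO/..XOX]+0* (1,0)[OOXX./O.XOX]-1 (1,1)[OOXX./.OXOX]-1
p4 X@[OOXXO/..XOX]: (1,0)[OOXXO/X.XOX]+0* (1,1)[OOXXO/.XXOX]+0
p5 O@[OOXXO/X.XOX]: (1,1)[OOXXO/XOXOX]+0*
p6 X@[OOXXO/XOXOX] terminal +0; root [.OX../..XOX] d6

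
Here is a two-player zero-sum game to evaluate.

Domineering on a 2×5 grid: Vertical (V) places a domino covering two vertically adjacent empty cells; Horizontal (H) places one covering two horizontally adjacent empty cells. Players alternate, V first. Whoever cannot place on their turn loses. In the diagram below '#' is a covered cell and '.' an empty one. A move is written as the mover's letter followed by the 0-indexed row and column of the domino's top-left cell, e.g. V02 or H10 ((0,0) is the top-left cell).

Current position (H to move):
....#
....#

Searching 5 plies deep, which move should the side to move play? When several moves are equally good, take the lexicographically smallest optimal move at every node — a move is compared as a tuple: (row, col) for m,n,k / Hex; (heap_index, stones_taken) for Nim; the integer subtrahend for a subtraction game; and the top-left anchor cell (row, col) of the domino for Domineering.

[....#/....#] H move#1: H00:-1/##..#/....#, H01:+1/.##.#/....#*, H02:-1/..###/....#, H10:-1/....#/##..#, H11:+1/....#/.##.#, H12:-1/....#/..###
[.##.#/....#] V move#2: V00:-1/###.#/#...#*, V03:-1/.####/...##
[###.#/#...#] H move#3: H11:-1/###.#/###.#, H12:+1/###.#/#.###*
[###.#/#.###] end (terminal -1, V#4); searched ....#/....# to 5

H's best at [....#/....#]: H01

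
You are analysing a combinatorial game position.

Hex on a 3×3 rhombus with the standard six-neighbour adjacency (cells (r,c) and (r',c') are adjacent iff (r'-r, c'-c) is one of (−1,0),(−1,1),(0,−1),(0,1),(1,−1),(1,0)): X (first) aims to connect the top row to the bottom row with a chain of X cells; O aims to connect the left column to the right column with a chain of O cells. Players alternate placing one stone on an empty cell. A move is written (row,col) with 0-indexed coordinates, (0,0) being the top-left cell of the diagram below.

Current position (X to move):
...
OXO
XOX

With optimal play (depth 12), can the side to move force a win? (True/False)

X winning at [.../OXO/XOX]: True

p1 X@[.../OXO/XOX]: (0,0)[X../OXO/XOX]+1* (0,1)[.X./OXO/XOX]+1 (0,2)[..X/OXO/XOX]+1
p2 O@[X../OXO/XOX]: (0,1)[XO./OXO/XOX]-1* (0,2)[X.O/OXO/XOX]-1
p3 X@[XO./OXO/XOX]: (0,2)[XOX/OXO/XOX]+1*
p4 O@[XOX/OXO/XOX] terminal -1; root [.../OXO/XOX] d12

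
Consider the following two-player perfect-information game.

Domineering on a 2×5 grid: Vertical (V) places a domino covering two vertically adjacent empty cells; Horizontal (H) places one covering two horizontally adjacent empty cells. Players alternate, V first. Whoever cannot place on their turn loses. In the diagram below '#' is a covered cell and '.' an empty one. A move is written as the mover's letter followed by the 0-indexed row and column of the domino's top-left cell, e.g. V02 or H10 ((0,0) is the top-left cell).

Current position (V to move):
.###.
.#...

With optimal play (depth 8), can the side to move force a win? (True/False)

V winning at [.###./.#...]: True

ply 1, V at .###./.#... | V00=-1→####./##...; V04=+1→.####/.#..#*
ply 2, H at .####/.#..# | H12=-1→.####/.####*
ply 3, V at .####/.#### | V00=+1→#####/#####*
ply 4: #####/##### is terminal -1 (H); from .###./.#... depth 8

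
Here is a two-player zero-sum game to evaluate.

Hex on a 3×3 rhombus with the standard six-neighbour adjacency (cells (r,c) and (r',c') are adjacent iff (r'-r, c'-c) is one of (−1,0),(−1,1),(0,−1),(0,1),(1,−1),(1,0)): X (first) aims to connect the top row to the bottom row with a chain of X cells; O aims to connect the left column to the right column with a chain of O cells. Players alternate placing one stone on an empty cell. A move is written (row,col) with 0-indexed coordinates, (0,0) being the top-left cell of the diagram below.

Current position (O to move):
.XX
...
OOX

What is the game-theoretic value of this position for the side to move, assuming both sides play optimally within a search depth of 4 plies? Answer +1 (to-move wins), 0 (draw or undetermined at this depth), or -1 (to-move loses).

value(.XX/.../OOX, O) = +1

p1 O@[.XX/.../OOX]: (0,0)[OXX/.../OOX]-1 (1,0)[.XX/O../OOX]-1 (1,1)[.XX/.O./OOX]-1 (1,2)[.XX/..O/OOX]+1*
p2 X@[.XX/..O/OOX] terminal -1; root [.XX/.../OOX] d4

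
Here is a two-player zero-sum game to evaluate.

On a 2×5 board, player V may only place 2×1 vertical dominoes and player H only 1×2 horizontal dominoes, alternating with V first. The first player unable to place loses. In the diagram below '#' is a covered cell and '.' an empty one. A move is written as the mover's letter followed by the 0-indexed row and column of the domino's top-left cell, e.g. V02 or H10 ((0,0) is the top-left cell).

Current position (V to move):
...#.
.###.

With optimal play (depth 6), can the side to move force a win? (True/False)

V winning at [...#./.###.]: True

ply 1, V at ...#./.###. | V00=+1→#..#./####.*; V04=-1→...##/.####
ply 2, H at #..#./####. | H01=-1→####./####.*
ply 3, V at ####./####. | V04=+1→#####/#####*
ply 4: #####/##### is terminal -1 (H); from ...#./.###. depth 6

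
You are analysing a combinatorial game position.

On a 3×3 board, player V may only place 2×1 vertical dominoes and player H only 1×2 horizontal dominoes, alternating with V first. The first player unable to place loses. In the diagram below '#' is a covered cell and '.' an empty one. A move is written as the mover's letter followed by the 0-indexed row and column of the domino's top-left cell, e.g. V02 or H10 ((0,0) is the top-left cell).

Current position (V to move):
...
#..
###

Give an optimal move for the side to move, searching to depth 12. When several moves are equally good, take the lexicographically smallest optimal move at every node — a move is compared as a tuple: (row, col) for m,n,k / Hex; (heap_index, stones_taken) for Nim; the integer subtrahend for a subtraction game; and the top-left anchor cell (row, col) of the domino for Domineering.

V's best at [.../#../###]: V01

[.../#../###] V move#1: V01:+1/.#./##./###*, V02:-1/..#/#.#/###
[.#./##./###] end (terminal -1, H#2); searched .../#../### to 12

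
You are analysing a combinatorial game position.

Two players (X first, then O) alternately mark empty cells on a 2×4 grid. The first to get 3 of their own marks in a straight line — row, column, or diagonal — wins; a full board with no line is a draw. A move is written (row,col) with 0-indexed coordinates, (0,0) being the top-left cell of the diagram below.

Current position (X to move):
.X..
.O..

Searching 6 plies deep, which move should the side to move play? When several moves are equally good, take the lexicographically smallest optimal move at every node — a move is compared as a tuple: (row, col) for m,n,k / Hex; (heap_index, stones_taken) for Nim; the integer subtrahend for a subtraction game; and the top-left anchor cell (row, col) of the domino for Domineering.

p1 X@[.X../.O..]: (0,0)[XX../.O..]+0 (0,2)[.XX./.O..]+1* (0,3)[.X.X/.O..]+0 (1,0)[.X../XO..]+0 (1,2)[.X../.OX.]+0 (1,3)[.X../.O.X]+0
p2 O@[.XX./.O..]: (0,0)[OXX./.O..]-1* (0,3)[.XXO/.O..]-1 (1,0)[.XX./OO..]-1 (1,2)[.XX./.OO.]-1 (1,3)[.XX./.O.O]-1
p3 X@[OXX./.O..]: (0,3)[OXXX/.O..]+1* (1,0)[OXX./XO..]+0 (1,2)[OXX./.OX.]+0 (1,3)[OXX./.O.X]+0
p4 O@[OXXX/.O..] terminal -1; root [.X../.O..] d6

X's best at [.X../.O..]: (0,2)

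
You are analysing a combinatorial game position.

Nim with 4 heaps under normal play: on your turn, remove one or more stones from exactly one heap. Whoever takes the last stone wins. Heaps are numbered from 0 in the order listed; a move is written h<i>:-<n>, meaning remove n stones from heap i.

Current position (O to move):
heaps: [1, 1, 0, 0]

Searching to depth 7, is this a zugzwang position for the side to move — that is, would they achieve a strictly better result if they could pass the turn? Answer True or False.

ply 1, O at (1,1,0,0) | h0:-1=-1→(0,1,0,0)*; h1:-1=-1→(1,0,0,0)
ply 2, X at (0,1,0,0) | h1:-1=+1→(0,0,0,0)*
ply 3: (0,0,0,0) is terminal -1 (O); from (1,1,0,0) depth 7
if O skipped the turn, X would face:
~ ply 1, X at (1,1,0,0) | h0:-1=-1→(0,1,0,0)*; h1:-1=-1→(1,0,0,0)
~ ply 2, O at (0,1,0,0) | h1:-1=+1→(0,0,0,0)*
~ ply 3: (0,0,0,0) is terminal -1 (X); from (1,1,0,0) depth 7
compare (O): move=-1 vs pass=+1

zugzwang((1,1,0,0), O) = True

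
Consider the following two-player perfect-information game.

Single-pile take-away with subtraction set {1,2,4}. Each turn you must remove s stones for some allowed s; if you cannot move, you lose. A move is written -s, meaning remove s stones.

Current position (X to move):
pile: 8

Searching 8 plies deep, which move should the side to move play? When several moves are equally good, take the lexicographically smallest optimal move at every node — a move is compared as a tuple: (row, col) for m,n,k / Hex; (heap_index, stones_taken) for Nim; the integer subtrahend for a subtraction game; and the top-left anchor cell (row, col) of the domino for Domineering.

[8] X move#1: -1:-1/7, -2:+1/6*, -4:-1/4
[6] O move#2: -1:-1/5*, -2:-1/4, -4:-1/2
[5] X move#3: -1:-1/4, -2:+1/3*, -4:-1/1
[3] O move#4: -1:-1/2*, -2:-1/1
[2] X move#5: -1:-1/1, -2:+1/0*
[0] end (terminal -1, O#6); searched 8 to 8

X's best at [8]: -2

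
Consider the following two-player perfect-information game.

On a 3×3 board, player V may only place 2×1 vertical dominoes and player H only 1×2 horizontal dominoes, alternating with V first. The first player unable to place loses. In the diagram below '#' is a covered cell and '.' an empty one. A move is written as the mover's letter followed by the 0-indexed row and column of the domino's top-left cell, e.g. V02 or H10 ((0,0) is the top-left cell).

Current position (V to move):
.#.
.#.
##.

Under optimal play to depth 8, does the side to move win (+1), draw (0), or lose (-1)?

value(.#./.#./##., V) = +1

p1 V@[.#./.#./##.]: V00[##./##./##.]+1* V02[.##/.##/##.]+1 V12[.#./.##/###]+1
p2 H@[##./##./##.] terminal -1; root [.#./.#./##.] d8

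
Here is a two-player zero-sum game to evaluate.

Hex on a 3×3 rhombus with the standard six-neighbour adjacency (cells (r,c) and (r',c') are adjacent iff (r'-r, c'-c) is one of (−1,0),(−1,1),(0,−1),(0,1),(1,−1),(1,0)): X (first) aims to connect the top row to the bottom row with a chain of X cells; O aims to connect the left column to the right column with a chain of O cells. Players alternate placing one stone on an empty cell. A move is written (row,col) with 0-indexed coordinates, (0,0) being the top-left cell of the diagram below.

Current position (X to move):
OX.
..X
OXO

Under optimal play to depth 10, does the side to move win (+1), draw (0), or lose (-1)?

value(OX./..X/OXO, X) = +1

ply 1, X at OX./..X/OXO | (0,2)=+1→OXX/..X/OXO*; (1,0)=+1→OX./X.X/OXO; (1,1)=+1→OX./.XX/OXO
ply 2: OXX/..X/OXO is terminal -1 (O); from OX./..X/OXO depth 10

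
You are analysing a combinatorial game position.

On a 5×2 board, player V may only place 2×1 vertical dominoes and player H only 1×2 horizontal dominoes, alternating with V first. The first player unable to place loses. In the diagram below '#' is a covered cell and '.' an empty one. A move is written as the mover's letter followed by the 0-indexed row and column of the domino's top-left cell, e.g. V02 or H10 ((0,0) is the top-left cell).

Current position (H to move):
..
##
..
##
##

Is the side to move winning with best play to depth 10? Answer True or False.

[../##/../##/##] H move#1: H00:+1/##/##/../##/##*, H20:+1/../##/##/##/##
[##/##/../##/##] end (terminal -1, V#2); searched ../##/../##/## to 10

H winning at [../##/../##/##]: True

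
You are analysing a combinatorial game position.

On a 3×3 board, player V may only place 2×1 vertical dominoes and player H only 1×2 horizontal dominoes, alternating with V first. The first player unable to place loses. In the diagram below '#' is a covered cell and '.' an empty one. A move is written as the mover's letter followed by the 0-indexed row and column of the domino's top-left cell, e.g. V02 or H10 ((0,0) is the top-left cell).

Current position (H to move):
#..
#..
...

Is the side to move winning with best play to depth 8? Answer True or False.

ply 1, H at #../#../... | H01=-1→###/#../...; H11=+1→#../###/...*; H20=-1→#../#../##.; H21=-1→#../#../.##
ply 2: #../###/... is terminal -1 (V); from #../#../... depth 8

H winning at [#../#../...]: True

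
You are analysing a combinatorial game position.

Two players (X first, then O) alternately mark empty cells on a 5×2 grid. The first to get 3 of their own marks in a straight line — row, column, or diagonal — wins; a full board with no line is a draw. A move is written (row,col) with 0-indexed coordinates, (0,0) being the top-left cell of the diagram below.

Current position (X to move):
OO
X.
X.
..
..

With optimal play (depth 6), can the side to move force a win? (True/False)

X winning at [OO/X./X./../..]: True

p1 X@[OO/X./X./../..]: (1,1)[OO/XX/X./../..]+0 (2,1)[OO/X./XX/../..]+1* (3,0)[OO/X./X./X./..]+1 (3,1)[OO/X./X./.X/..]+1 (4,0)[OO/X./X./../X.]+0 (4,1)[OO/X./X./../.X]+0
p2 O@[OO/X./XX/../..]: (1,1)[OO/XO/XX/../..]-1* (3,0)[OO/X./XX/O./..]-1 (3,1)[OO/X./XX/.O/..]-1 (4,0)[OO/X./XX/../O.]-1 (4,1)[OO/X./XX/../.O]-1
p3 X@[OO/XO/XX/../..]: (3,0)[OO/XO/XX/X./..]+1* (3,1)[OO/XO/XX/.X/..]+1 (4,0)[OO/XO/XX/../X.]+0 (4,1)[OO/XO/XX/../.X]+1
p4 O@[OO/XO/XX/X./..] terminal -1; root [OO/X./X./../..] d6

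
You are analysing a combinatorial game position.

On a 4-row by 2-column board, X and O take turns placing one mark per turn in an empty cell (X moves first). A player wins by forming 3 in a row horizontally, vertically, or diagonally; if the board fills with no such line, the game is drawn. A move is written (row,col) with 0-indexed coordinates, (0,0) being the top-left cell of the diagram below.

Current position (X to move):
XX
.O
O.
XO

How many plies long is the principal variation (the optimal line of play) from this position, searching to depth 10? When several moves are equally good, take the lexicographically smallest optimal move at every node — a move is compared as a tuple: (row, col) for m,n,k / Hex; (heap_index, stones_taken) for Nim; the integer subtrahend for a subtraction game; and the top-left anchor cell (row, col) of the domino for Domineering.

p1 X@[XX/.O/O./XO]: (1,0)[XX/XO/O./XO]-1 (2,1)[XX/.O/OX/XO]+0*
p2 O@[XX/.O/OX/XO]: (1,0)[XX/OO/OX/XO]+0*
p3 X@[XX/OO/OX/XO] terminal +0; root [XX/.O/O./XO] d10

PV length from [XX/.O/O./XO]: 2 plies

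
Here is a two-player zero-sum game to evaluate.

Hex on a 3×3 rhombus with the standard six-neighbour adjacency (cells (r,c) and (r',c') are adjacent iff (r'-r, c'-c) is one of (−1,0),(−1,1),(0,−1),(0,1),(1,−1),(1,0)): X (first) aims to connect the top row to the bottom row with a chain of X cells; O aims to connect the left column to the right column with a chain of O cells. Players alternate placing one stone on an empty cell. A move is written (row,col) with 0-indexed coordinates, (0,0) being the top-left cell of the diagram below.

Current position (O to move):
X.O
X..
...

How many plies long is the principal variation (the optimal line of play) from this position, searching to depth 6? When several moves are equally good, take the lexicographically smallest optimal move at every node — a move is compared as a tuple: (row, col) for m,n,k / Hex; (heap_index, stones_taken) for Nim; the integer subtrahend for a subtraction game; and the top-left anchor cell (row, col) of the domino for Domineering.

p1 O@[X.O/X../...]: (0,1)[XOO/X../...]-1 (1,1)[X.O/XO./...]-1 (1,2)[X.O/X.O/...]-1 (2,0)[X.O/X../O..]+1* (2,1)[X.O/X../.O.]-1 (2,2)[X.O/X../..O]-1
p2 X@[X.O/X../O..]: (0,1)[XXO/X../O..]-1* (1,1)[X.O/XX./O..]-1 (1,2)[X.O/X.X/O..]-1 (2,1)[X.O/X../OX.]-1 (2,2)[X.O/X../O.X]-1
p3 O@[XXO/X../O..]: (1,1)[XXO/XO./O..]+1* (1,2)[XXO/X.O/O..]+1 (2,1)[XXO/X../OO.]+1 (2,2)[XXO/X../O.O]+1
p4 X@[XXO/XO./O..] terminal -1; root [X.O/X../...] d6

PV length from [X.O/X../...]: 3 plies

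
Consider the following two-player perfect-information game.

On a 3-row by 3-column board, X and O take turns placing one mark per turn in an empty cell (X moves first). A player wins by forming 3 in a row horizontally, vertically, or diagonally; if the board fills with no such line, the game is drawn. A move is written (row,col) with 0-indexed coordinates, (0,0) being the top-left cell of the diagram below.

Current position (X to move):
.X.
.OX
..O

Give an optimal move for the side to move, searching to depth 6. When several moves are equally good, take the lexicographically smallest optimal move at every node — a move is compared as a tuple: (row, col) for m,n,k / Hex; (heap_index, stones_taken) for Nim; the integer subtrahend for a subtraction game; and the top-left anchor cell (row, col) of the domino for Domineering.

X's best at [.X./.OX/..O]: (0,0)

[.X./.OX/..O] X move#1: (0,0):+0/XX./.OX/..O*, (0,2):-1/.XX/.OX/..O, (1,0):-1/.X./XOX/..O, (2,0):-1/.X./.OX/X.O, (2,1):-1/.X./.OX/.XO
[XX./.OX/..O] O move#2: (0,2):+0/XXO/.OX/..O*, (1,0):-1/XX./OOX/..O, (2,0):-1/XX./.OX/O.O, (2,1):-1/XX./.OX/.OO
[XXO/.OX/..O] X move#3: (1,0):-1/XXO/XOX/..O, (2,0):+0/XXO/.OX/X.O*, (2,1):-1/XXO/.OX/.XO
[XXO/.OX/X.O] O move#4: (1,0):+0/XXO/OOX/X.O*, (2,1):-1/XXO/.OX/XOO
[XXO/OOX/X.O] X move#5: (2,1):+0/XXO/OOX/XXO*
[XXO/OOX/XXO] end (terminal +0, O#6); searched .X./.OX/..O to 6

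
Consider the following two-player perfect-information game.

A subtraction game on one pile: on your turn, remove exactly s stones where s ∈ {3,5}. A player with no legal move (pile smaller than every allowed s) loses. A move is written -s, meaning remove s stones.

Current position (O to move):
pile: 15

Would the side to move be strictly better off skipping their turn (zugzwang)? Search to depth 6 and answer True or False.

[15] O move#1: -3:-1/12, -5:+1/10*
[10] X move#2: -3:-1/7*, -5:-1/5
[7] O move#3: -3:-1/4, -5:+1/2*
[2] end (terminal -1, X#4); searched 15 to 6
pass branch (X moves first from the same position):
  | [15] X move#1: -3:-1/12, -5:+1/10*
  | [10] O move#2: -3:-1/7*, -5:-1/5
  | [7] X move#3: -3:-1/4, -5:+1/2*
  | [2] end (terminal -1, O#4); searched 15 to 6
O moving scores +1; O passing scores -1

zugzwang(15, O) = False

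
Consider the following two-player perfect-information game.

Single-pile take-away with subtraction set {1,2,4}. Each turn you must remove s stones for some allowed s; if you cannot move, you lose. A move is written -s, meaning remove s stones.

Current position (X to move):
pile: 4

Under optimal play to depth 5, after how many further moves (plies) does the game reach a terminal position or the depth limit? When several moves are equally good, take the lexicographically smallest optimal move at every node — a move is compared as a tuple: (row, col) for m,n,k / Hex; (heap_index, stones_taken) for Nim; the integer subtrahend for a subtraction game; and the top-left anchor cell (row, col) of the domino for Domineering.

PV length from [4]: 3 plies

p1 X@[4]: -1[3]+1* -2[2]-1 -4[0]+1
p2 O@[3]: -1[2]-1* -2[1]-1
p3 X@[2]: -1[1]-1 -2[0]+1*
p4 O@[0] terminal -1; root [4] d5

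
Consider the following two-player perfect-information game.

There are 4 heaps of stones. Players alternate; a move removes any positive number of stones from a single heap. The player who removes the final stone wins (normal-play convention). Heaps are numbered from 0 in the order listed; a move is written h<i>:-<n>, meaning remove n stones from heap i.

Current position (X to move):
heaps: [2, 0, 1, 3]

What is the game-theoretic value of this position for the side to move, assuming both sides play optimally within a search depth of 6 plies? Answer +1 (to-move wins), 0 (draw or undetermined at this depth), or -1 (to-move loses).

value((2,0,1,3), X) = -1

p1 X@[(2,0,1,3)]: h0:-1[(1,0,1,3)]-1* h0:-2[(0,0,1,3)]-1 h2:-1[(2,0,0,3)]-1 h3:-1[(2,0,1,2)]-1 h3:-2[(2,0,1,1)]-1 h3:-3[(2,0,1,0)]-1
p2 O@[(1,0,1,3)]: h0:-1[(0,0,1,3)]-1 h2:-1[(1,0,0,3)]-1 h3:-1[(1,0,1,2)]-1 h3:-2[(1,0,1,1)]-1 h3:-3[(1,0,1,0)]+1*
p3 X@[(1,0,1,0)]: h0:-1[(0,0,1,0)]-1* h2:-1[(1,0,0,0)]-1
p4 O@[(0,0,1,0)]: h2:-1[(0,0,0,0)]+1*
p5 X@[(0,0,0,0)] terminal -1; root [(2,0,1,3)] d6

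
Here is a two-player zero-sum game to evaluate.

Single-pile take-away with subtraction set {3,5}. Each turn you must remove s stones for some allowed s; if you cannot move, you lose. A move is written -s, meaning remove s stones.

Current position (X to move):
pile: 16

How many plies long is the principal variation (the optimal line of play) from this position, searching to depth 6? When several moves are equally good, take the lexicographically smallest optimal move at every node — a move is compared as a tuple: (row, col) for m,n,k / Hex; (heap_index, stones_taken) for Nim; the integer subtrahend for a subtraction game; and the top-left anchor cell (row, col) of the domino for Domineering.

p1 X@[16]: -3[13]-1* -5[11]-1
p2 O@[13]: -3[10]+1* -5[8]+1
p3 X@[10]: -3[7]-1* -5[5]-1
p4 O@[7]: -3[4]-1 -5[2]+1*
p5 X@[2] terminal -1; root [16] d6

PV length from [16]: 4 plies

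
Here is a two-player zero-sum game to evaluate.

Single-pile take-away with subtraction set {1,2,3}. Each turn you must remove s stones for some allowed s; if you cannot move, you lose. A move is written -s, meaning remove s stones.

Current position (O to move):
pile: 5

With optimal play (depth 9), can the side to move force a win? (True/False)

O winning at [5]: True

ply 1, O at 5 | -1=+1→4*; -2=-1→3; -3=-1→2
ply 2, X at 4 | -1=-1→3*; -2=-1→2; -3=-1→1
ply 3, O at 3 | -1=-1→2; -2=-1→1; -3=+1→0*
ply 4: 0 is terminal -1 (X); from 5 depth 9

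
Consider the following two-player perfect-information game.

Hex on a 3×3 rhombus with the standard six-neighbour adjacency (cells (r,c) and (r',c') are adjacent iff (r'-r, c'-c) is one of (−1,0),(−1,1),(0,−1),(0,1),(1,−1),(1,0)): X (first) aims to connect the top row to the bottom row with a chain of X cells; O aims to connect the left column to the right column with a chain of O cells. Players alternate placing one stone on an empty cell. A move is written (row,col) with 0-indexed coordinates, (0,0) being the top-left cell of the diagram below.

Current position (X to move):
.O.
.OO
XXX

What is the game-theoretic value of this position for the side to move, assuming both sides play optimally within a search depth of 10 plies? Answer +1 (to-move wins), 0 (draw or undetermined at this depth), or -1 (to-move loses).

value(.O./.OO/XXX, X) = -1

[.O./.OO/XXX] X move#1: (0,0):-1/XO./.OO/XXX*, (0,2):-1/.OX/.OO/XXX, (1,0):-1/.O./XOO/XXX
[XO./.OO/XXX] O move#2: (0,2):-1/XOO/.OO/XXX, (1,0):+1/XO./OOO/XXX*
[XO./OOO/XXX] end (terminal -1, X#3); searched .O./.OO/XXX to 10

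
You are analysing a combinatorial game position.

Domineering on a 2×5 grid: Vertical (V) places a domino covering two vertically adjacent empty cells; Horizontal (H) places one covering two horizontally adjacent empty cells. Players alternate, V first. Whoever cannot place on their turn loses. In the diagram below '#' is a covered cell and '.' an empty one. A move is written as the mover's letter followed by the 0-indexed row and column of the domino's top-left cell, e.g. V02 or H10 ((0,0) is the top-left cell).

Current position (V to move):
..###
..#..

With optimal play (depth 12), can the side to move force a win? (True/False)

V winning at [..###/..#..]: True

ply 1, V at ..###/..#.. | V00=+1→#.###/#.#..*; V01=+1→.####/.##..
ply 2, H at #.###/#.#.. | H13=-1→#.###/#.###*
ply 3, V at #.###/#.### | V01=+1→#####/#####*
ply 4: #####/##### is terminal -1 (H); from ..###/..#.. depth 12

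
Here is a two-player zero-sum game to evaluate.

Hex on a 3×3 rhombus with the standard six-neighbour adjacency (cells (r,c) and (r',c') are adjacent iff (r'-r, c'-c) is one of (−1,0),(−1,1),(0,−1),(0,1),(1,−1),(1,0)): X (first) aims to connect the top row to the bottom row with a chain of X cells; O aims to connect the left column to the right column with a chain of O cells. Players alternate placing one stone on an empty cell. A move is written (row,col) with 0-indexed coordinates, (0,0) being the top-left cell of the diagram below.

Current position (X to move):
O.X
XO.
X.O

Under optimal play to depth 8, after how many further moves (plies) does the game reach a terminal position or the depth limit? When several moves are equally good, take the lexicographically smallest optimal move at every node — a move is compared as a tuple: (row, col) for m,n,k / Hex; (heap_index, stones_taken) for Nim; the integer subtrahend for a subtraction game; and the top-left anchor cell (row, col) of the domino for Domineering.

PV length from [O.X/XO./X.O]: 1 ply

p1 X@[O.X/XO./X.O]: (0,1)[OXX/XO./X.O]+1* (1,2)[O.X/XOX/X.O]+1 (2,1)[O.X/XO./XXO]+1
p2 O@[OXX/XO./X.O] terminal -1; root [O.X/XO./X.O] d8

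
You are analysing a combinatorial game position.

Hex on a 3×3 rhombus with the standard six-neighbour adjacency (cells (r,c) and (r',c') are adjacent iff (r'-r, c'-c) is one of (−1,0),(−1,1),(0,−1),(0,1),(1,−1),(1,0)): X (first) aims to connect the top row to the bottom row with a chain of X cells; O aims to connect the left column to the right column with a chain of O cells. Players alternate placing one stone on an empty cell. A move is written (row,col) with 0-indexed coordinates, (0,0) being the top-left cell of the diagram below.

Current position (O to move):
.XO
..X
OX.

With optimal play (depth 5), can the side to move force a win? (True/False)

p1 O@[.XO/..X/OX.]: (0,0)[OXO/..X/OX.]-1 (1,0)[.XO/O.X/OX.]-1 (1,1)[.XO/.OX/OX.]+1* (2,2)[.XO/..X/OXO]-1
p2 X@[.XO/.OX/OX.] terminal -1; root [.XO/..X/OX.] d5

O winning at [.XO/..X/OX.]: True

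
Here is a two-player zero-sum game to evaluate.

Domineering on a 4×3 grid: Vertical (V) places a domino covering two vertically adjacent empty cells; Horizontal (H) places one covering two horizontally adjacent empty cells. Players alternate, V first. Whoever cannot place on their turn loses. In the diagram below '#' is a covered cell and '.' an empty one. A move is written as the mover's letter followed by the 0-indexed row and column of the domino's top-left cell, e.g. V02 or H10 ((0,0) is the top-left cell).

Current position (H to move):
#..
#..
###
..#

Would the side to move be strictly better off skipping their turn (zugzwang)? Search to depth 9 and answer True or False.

zugzwang(#../#../###/..#, H) = False

ply 1, H at #../#../###/..# | H01=+1→###/#../###/..#*; H11=+1→#../###/###/..#; H30=-1→#../#../###/###
ply 2: ###/#../###/..# is terminal -1 (V); from #../#../###/..# depth 9
if H skipped the turn, V would face:
~ ply 1, V at #../#../###/..# | V01=+1→##./##./###/..#*; V02=+1→#.#/#.#/###/..#
~ ply 2, H at ##./##./###/..# | H30=-1→##./##./###/###*
~ ply 3, V at ##./##./###/### | V02=+1→###/###/###/###*
~ ply 4: ###/###/###/### is terminal -1 (H); from #../#../###/..# depth 9
compare (H): move=+1 vs pass=-1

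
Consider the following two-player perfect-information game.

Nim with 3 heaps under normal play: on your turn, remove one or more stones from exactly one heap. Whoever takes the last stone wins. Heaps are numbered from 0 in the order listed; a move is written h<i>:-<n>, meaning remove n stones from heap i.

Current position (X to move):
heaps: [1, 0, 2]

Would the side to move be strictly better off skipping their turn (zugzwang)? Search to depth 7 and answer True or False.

zugzwang((1,0,2), X) = False

p1 X@[(1,0,2)]: h0:-1[(0,0,2)]-1 h2:-1[(1,0,1)]+1* h2:-2[(1,0,0)]-1
p2 O@[(1,0,1)]: h0:-1[(0,0,1)]-1* h2:-1[(1,0,0)]-1
p3 X@[(0,0,1)]: h2:-1[(0,0,0)]+1*
p4 O@[(0,0,0)] terminal -1; root [(1,0,2)] d7
if X skipped the turn, O would face:
~ p1 O@[(1,0,2)]: h0:-1[(0,0,2)]-1 h2:-1[(1,0,1)]+1* h2:-2[(1,0,0)]-1
~ p2 X@[(1,0,1)]: h0:-1[(0,0,1)]-1* h2:-1[(1,0,0)]-1
~ p3 O@[(0,0,1)]: h2:-1[(0,0,0)]+1*
~ p4 X@[(0,0,0)] terminal -1; root [(1,0,2)] d7
compare (X): move=+1 vs pass=-1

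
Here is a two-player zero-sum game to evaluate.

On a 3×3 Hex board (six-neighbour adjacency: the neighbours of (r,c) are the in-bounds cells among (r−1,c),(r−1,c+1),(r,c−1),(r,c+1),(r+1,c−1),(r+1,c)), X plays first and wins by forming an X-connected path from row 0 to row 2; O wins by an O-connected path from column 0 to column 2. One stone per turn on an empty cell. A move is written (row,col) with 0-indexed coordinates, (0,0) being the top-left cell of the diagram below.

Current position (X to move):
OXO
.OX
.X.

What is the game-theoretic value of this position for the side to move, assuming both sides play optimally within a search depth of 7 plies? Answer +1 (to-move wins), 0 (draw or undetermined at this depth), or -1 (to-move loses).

value(OXO/.OX/.X., X) = -1

[OXO/.OX/.X.] X move#1: (1,0):-1/OXO/XOX/.X.*, (2,0):-1/OXO/.OX/XX., (2,2):-1/OXO/.OX/.XX
[OXO/XOX/.X.] O move#2: (2,0):+1/OXO/XOX/OX.*, (2,2):-1/OXO/XOX/.XO
[OXO/XOX/OX.] end (terminal -1, X#3); searched OXO/.OX/.X. to 7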